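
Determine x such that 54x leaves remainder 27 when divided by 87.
x ≡ 15 (mod 29)

gcd(54, 87) = 3, which divides 27, so solutions exist.
Divide through by 3: 18x ≡ 9 (mod 29).
Find 18^(-1) mod 29 by the extended Euclidean algorithm:
29 = 1 × 18 + 11  ⟹  11 = (1)·29 + (-1)·18
18 = 1 × 11 + 7  ⟹  7 = (-1)·29 + (2)·18
11 = 1 × 7 + 4  ⟹  4 = (2)·29 + (-3)·18
7 = 1 × 4 + 3  ⟹  3 = (-3)·29 + (5)·18
4 = 1 × 3 + 1  ⟹  1 = (5)·29 + (-8)·18
So (-8)·18 ≡ 1 (mod 29), i.e. 18^(-1) ≡ -8 ≡ 21 (mod 29).
x ≡ 21 × 9 = 189 ≡ 15 (mod 29).
Check: 54 × 15 = 810 ≡ 27 (mod 87).
x ≡ 15 (mod 29), giving 3 solutions mod 87.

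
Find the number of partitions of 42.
53174

p(n) counts ways to write n as a sum of positive integers (order ignored).
Euler's pentagonal recurrence: p(k) = p(k-1) + p(k-2) - p(k-5) - p(k-7) + p(k-12) + p(k-15) - ... (offsets j(3j∓1)/2, signs ++--, p(0)=1, p(<0)=0).
DP table for k = 0..41: p(0)=1, p(1)=1, p(2)=2, p(3)=3, p(4)=5, p(5)=7, p(6)=11, p(7)=15, p(8)=22, p(9)=30, p(10)=42, p(11)=56, p(12)=77, p(13)=101, p(14)=135, p(15)=176, p(16)=231, p(17)=297, p(18)=385, p(19)=490, p(20)=627, p(21)=792, p(22)=1002, p(23)=1255, p(24)=1575, p(25)=1958, p(26)=2436, p(27)=3010, p(28)=3718, p(29)=4565, p(30)=5604, p(31)=6842, p(32)=8349, p(33)=10143, p(34)=12310, p(35)=14883, p(36)=17977, p(37)=21637, p(38)=26015, p(39)=31185, p(40)=37338, p(41)=44583.
Final step: p(42) = p(41) + p(40) - p(37) - p(35) + p(30) + p(27) - p(20) - p(16) + p(7) + p(2)
= 44583 + 37338 - 21637 - 14883 + 5604 + 3010 - 627 - 231 + 15 + 2
= 53174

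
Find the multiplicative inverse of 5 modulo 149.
30

gcd(5, 149) = 1, so the inverse exists.
Extended Euclidean algorithm on (149, 5):
149 = 29 × 5 + 4  ⟹  4 = (1)·149 + (-29)·5
5 = 1 × 4 + 1  ⟹  1 = (-1)·149 + (30)·5
So (30)·5 ≡ 1 (mod 149), i.e. 5^(-1) ≡ 30 (mod 149).
Check: 5 × 30 = 150 ≡ 1 (mod 149)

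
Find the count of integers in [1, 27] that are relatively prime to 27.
18

27 = 3^3
φ(n) = n × ∏(1 - 1/p) for each prime p dividing n
φ(27) = 27 × (1 - 1/3) = 18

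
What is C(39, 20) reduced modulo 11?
0

Using Lucas' theorem:
Write n=39 and k=20 in base 11:
n in base 11: [3, 6]
k in base 11: [1, 9]
C(39,20) mod 11 = ∏ C(n_i, k_i) mod 11
Digit binomials (mod 11): C(3,1) = 3; C(6,9) = 0 (k_i > n_i)
Product: 3 × 0 = 0 ≡ 0 (mod 11)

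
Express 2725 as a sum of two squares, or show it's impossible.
15² + 50² (a=15, b=50)

Factorization: 2725 = 5^2 × 109
By Fermat: n is sum of two squares iff every prime p ≡ 3 (mod 4) appears to even power.
All primes ≡ 3 (mod 4) appear to even power.
Search a = 0, 1, 2, … for 2725 - a² a perfect square: first hit at a = 15: 2725 - 225 = 2500 = 50².
2725 = 15² + 50² = 225 + 2500 ✓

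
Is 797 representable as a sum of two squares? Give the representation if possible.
11² + 26² (a=11, b=26)

Factorization: 797 = 797
By Fermat: n is sum of two squares iff every prime p ≡ 3 (mod 4) appears to even power.
All primes ≡ 3 (mod 4) appear to even power.
Search a = 0, 1, 2, … for 797 - a² a perfect square: first hit at a = 11: 797 - 121 = 676 = 26².
797 = 11² + 26² = 121 + 676 ✓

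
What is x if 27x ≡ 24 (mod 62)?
x ≡ 56 (mod 62)

gcd(27, 62) = 1, which divides 24, so solutions exist.
Find 27^(-1) mod 62 by the extended Euclidean algorithm:
62 = 2 × 27 + 8  ⟹  8 = (1)·62 + (-2)·27
27 = 3 × 8 + 3  ⟹  3 = (-3)·62 + (7)·27
8 = 2 × 3 + 2  ⟹  2 = (7)·62 + (-16)·27
3 = 1 × 2 + 1  ⟹  1 = (-10)·62 + (23)·27
So (23)·27 ≡ 1 (mod 62), i.e. 27^(-1) ≡ 23 (mod 62).
x ≡ 23 × 24 = 552 ≡ 56 (mod 62).
Check: 27 × 56 = 1512 ≡ 24 (mod 62).
Unique solution: x ≡ 56 (mod 62)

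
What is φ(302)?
150

302 = 2 × 151
φ(n) = n × ∏(1 - 1/p) for each prime p dividing n
φ(302) = 302 × (1 - 1/2) × (1 - 1/151) = 150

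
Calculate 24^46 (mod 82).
8

Repeated squaring. Binary of 46 = 101110.
24^1 ≡ 24 (mod 82); 24^2 ≡ 2 (mod 82); 24^4 ≡ 4 (mod 82); 24^8 ≡ 16 (mod 82); 24^16 ≡ 10 (mod 82); 24^32 ≡ 18 (mod 82)
24^46 = 24^2 × 24^4 × 24^8 × 24^32 ≡ 8 (mod 82)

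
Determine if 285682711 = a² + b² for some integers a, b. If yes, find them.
Not possible

Factorization: 285682711 = 41 × 191^3
By Fermat: n is sum of two squares iff every prime p ≡ 3 (mod 4) appears to even power.
Prime(s) ≡ 3 (mod 4) with odd exponent: [(191, 3)]
Therefore 285682711 cannot be expressed as a² + b².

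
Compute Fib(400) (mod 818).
797

Matrix identity: Q^n = [[F_(n+1), F_n], [F_n, F_(n-1)]] with Q = [[1,1],[1,0]].
n = 400 = 110010000₂. Square-and-multiply, entries mod 818:
Q^1 = [[1,1],[1,0]]
Q^3 = (Q^1)²·Q = [[3,2],[2,1]]
Q^6 = (Q^3)² = [[13,8],[8,5]]
Q^12 = (Q^6)² = [[233,144],[144,89]]
Q^25 = (Q^12)²·Q = [[329,587],[587,560]]
Q^50 = (Q^25)² = [[456,777],[777,497]]
Q^100 = (Q^50)² = [[209,191],[191,18]]
Q^200 = (Q^100)² = [[816,3],[3,813]]
Q^400 = (Q^200)² = [[13,797],[797,34]]
F_400 mod 818 = Q^400[0][1] = 797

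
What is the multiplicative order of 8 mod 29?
28

29 is prime, so ord(8) divides φ(29) = 28.
Divisors of 28: 1, 2, 4, 7, 14, 28.
Repeated squaring: 8^1 ≡ 8, 8^2 ≡ 6, 8^4 ≡ 7, 8^8 ≡ 20, 8^16 ≡ 23 (mod 29).
Test 8^d mod 29 for each divisor d in increasing order:
8^1 ≡ 8
8^2 ≡ 6
8^4 ≡ 7
8^7 = 8^4·8^2·8^1 ≡ 17
8^14 = 8^8·8^4·8^2 ≡ 28
8^28 = 8^16·8^8·8^4 ≡ 1  ← first divisor giving 1
The order is 28.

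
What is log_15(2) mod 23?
4

Baby-step giant-step with step n = ⌈√23⌉ = 5.
Baby steps 15^j mod 23 (j:value) for j=0..4: 0:1, 1:15, 2:18, 3:17, 4:2.
h = 2 is already in the table at j=4, so x = 4.
Check: 15^4 ≡ 2 (mod 23).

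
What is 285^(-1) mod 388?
113

gcd(285, 388) = 1, so the inverse exists.
Extended Euclidean algorithm on (388, 285):
388 = 1 × 285 + 103  ⟹  103 = (1)·388 + (-1)·285
285 = 2 × 103 + 79  ⟹  79 = (-2)·388 + (3)·285
103 = 1 × 79 + 24  ⟹  24 = (3)·388 + (-4)·285
79 = 3 × 24 + 7  ⟹  7 = (-11)·388 + (15)·285
24 = 3 × 7 + 3  ⟹  3 = (36)·388 + (-49)·285
7 = 2 × 3 + 1  ⟹  1 = (-83)·388 + (113)·285
So (113)·285 ≡ 1 (mod 388), i.e. 285^(-1) ≡ 113 (mod 388).
Check: 285 × 113 = 32205 ≡ 1 (mod 388)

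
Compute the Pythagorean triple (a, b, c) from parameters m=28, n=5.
(759, 280, 809)

Euclid's formula: a = m² - n², b = 2mn, c = m² + n²
m = 28, n = 5
a = 28² - 5² = 784 - 25 = 759
b = 2 × 28 × 5 = 280
c = 28² + 5² = 784 + 25 = 809
Verification: 759² + 280² = 576081 + 78400 = 654481 = 809² ✓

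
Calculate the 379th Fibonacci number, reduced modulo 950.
571

Matrix identity: Q^n = [[F_(n+1), F_n], [F_n, F_(n-1)]] with Q = [[1,1],[1,0]].
n = 379 = 101111011₂. Square-and-multiply, entries mod 950:
Q^1 = [[1,1],[1,0]]
Q^2 = (Q^1)² = [[2,1],[1,1]]
Q^5 = (Q^2)²·Q = [[8,5],[5,3]]
Q^11 = (Q^5)²·Q = [[144,89],[89,55]]
Q^23 = (Q^11)²·Q = [[768,157],[157,611]]
Q^47 = (Q^23)²·Q = [[676,773],[773,853]]
Q^94 = (Q^47)² = [[5,117],[117,838]]
Q^189 = (Q^94)²·Q = [[245,414],[414,781]]
Q^379 = (Q^189)²·Q = [[685,571],[571,114]]
F_379 mod 950 = Q^379[0][1] = 571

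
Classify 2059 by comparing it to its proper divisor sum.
deficient

Proper divisors of 2059: sum = 1 + 29 + 71 = 101
Since 101 < 2059, 2059 is deficient.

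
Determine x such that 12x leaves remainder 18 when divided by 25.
x ≡ 14 (mod 25)

gcd(12, 25) = 1, which divides 18, so solutions exist.
Find 12^(-1) mod 25 by the extended Euclidean algorithm:
25 = 2 × 12 + 1  ⟹  1 = (1)·25 + (-2)·12
So (-2)·12 ≡ 1 (mod 25), i.e. 12^(-1) ≡ -2 ≡ 23 (mod 25).
x ≡ 23 × 18 = 414 ≡ 14 (mod 25).
Check: 12 × 14 = 168 ≡ 18 (mod 25).
Unique solution: x ≡ 14 (mod 25)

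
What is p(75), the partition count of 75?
8118264

p(n) counts ways to write n as a sum of positive integers (order ignored).
Euler's pentagonal recurrence: p(k) = p(k-1) + p(k-2) - p(k-5) - p(k-7) + p(k-12) + p(k-15) - ... (offsets j(3j∓1)/2, signs ++--, p(0)=1, p(<0)=0).
DP table for k = 0..74: p(0)=1, p(1)=1, p(2)=2, p(3)=3, p(4)=5, p(5)=7, p(6)=11, p(7)=15, p(8)=22, p(9)=30, p(10)=42, p(11)=56, p(12)=77, p(13)=101, p(14)=135, p(15)=176, p(16)=231, p(17)=297, p(18)=385, p(19)=490, p(20)=627, p(21)=792, p(22)=1002, p(23)=1255, p(24)=1575, p(25)=1958, p(26)=2436, p(27)=3010, p(28)=3718, p(29)=4565, p(30)=5604, p(31)=6842, p(32)=8349, p(33)=10143, p(34)=12310, p(35)=14883, p(36)=17977, p(37)=21637, p(38)=26015, p(39)=31185, p(40)=37338, p(41)=44583, p(42)=53174, p(43)=63261, p(44)=75175, p(45)=89134, p(46)=105558, p(47)=124754, p(48)=147273, p(49)=173525, p(50)=204226, p(51)=239943, p(52)=281589, p(53)=329931, p(54)=386155, p(55)=451276, p(56)=526823, p(57)=614154, p(58)=715220, p(59)=831820, p(60)=966467, p(61)=1121505, p(62)=1300156, p(63)=1505499, p(64)=1741630, p(65)=2012558, p(66)=2323520, p(67)=2679689, p(68)=3087735, p(69)=3554345, p(70)=4087968, p(71)=4697205, p(72)=5392783, p(73)=6185689, p(74)=7089500.
Final step: p(75) = p(74) + p(73) - p(70) - p(68) + p(63) + p(60) - p(53) - p(49) + p(40) + p(35) - p(24) - p(18) + p(5)
= 7089500 + 6185689 - 4087968 - 3087735 + 1505499 + 966467 - 329931 - 173525 + 37338 + 14883 - 1575 - 385 + 7
= 8118264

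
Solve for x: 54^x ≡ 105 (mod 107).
52

Baby-step giant-step with step n = ⌈√107⌉ = 11.
Baby steps 54^j mod 107 (j:value) for j=0..10: 0:1, 1:54, 2:27, 3:67, 4:87, 5:97, 6:102, 7:51, 8:79, 9:93, 10:100.
Giant-step multiplier: 54^(-11) ≡ 54^(106-11) = 54^95 ≡ 15 (mod 107).
Giant steps γ_i = 105·15^i mod 107: γ_0=105, γ_1=77, γ_2=85, γ_3=98, γ_4=79 (in table at j=8).
x = i·n + j = 4·11 + 8 = 52.
Check: 54^52 ≡ 105 (mod 107).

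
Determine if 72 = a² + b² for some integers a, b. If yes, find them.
6² + 6² (a=6, b=6)

Factorization: 72 = 2^3 × 3^2
By Fermat: n is sum of two squares iff every prime p ≡ 3 (mod 4) appears to even power.
All primes ≡ 3 (mod 4) appear to even power.
Search a = 0, 1, 2, … for 72 - a² a perfect square: first hit at a = 6: 72 - 36 = 36 = 6².
72 = 6² + 6² = 36 + 36 ✓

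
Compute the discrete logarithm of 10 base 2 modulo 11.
5

Baby-step giant-step with step n = ⌈√11⌉ = 4.
Baby steps 2^j mod 11 (j:value) for j=0..3: 0:1, 1:2, 2:4, 3:8.
Giant-step multiplier: 2^(-4) ≡ 2^(10-4) = 2^6 ≡ 9 (mod 11).
Giant steps γ_i = 10·9^i mod 11: γ_0=10, γ_1=2 (in table at j=1).
x = i·n + j = 1·4 + 1 = 5.
Check: 2^5 ≡ 10 (mod 11).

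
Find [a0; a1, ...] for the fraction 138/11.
[12; 1, 1, 5]

Euclidean algorithm steps:
138 = 12 × 11 + 6
11 = 1 × 6 + 5
6 = 1 × 5 + 1
5 = 5 × 1 + 0
Continued fraction: [12; 1, 1, 5]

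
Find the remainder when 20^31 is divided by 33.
20

Repeated squaring. Binary of 31 = 11111.
20^1 ≡ 20 (mod 33); 20^2 ≡ 4 (mod 33); 20^4 ≡ 16 (mod 33); 20^8 ≡ 25 (mod 33); 20^16 ≡ 31 (mod 33)
20^31 = 20^1 × 20^2 × 20^4 × 20^8 × 20^16 ≡ 20 (mod 33)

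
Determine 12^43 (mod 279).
234

Repeated squaring. Binary of 43 = 101011.
12^1 ≡ 12 (mod 279); 12^2 ≡ 144 (mod 279); 12^4 ≡ 90 (mod 279); 12^8 ≡ 9 (mod 279); 12^16 ≡ 81 (mod 279); 12^32 ≡ 144 (mod 279)
12^43 = 12^1 × 12^2 × 12^8 × 12^32 ≡ 234 (mod 279)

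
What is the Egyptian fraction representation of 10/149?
1/15 + 1/2235

Greedy algorithm:
10/149: ceiling(149/10) = 15, use 1/15
1/2235: ceiling(2235/1) = 2235, use 1/2235
Result: 10/149 = 1/15 + 1/2235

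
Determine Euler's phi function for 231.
120

231 = 3 × 7 × 11
φ(n) = n × ∏(1 - 1/p) for each prime p dividing n
φ(231) = 231 × (1 - 1/3) × (1 - 1/7) × (1 - 1/11) = 120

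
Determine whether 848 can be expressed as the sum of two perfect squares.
8² + 28² (a=8, b=28)

Factorization: 848 = 2^4 × 53
By Fermat: n is sum of two squares iff every prime p ≡ 3 (mod 4) appears to even power.
All primes ≡ 3 (mod 4) appear to even power.
Search a = 0, 1, 2, … for 848 - a² a perfect square: first hit at a = 8: 848 - 64 = 784 = 28².
848 = 8² + 28² = 64 + 784 ✓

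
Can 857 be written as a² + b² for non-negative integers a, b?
4² + 29² (a=4, b=29)

Factorization: 857 = 857
By Fermat: n is sum of two squares iff every prime p ≡ 3 (mod 4) appears to even power.
All primes ≡ 3 (mod 4) appear to even power.
Search a = 0, 1, 2, … for 857 - a² a perfect square: first hit at a = 4: 857 - 16 = 841 = 29².
857 = 4² + 29² = 16 + 841 ✓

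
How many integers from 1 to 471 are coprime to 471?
312

471 = 3 × 157
φ(n) = n × ∏(1 - 1/p) for each prime p dividing n
φ(471) = 471 × (1 - 1/3) × (1 - 1/157) = 312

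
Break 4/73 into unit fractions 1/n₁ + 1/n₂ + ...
1/19 + 1/463 + 1/321091 + 1/206198539471

Greedy algorithm:
4/73: ceiling(73/4) = 19, use 1/19
3/1387: ceiling(1387/3) = 463, use 1/463
2/642181: ceiling(642181/2) = 321091, use 1/321091
1/206198539471: ceiling(206198539471/1) = 206198539471, use 1/206198539471
Result: 4/73 = 1/19 + 1/463 + 1/321091 + 1/206198539471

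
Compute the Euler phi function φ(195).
96

195 = 3 × 5 × 13
φ(n) = n × ∏(1 - 1/p) for each prime p dividing n
φ(195) = 195 × (1 - 1/3) × (1 - 1/5) × (1 - 1/13) = 96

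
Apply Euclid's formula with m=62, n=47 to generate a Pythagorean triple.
(1635, 5828, 6053)

Euclid's formula: a = m² - n², b = 2mn, c = m² + n²
m = 62, n = 47
a = 62² - 47² = 3844 - 2209 = 1635
b = 2 × 62 × 47 = 5828
c = 62² + 47² = 3844 + 2209 = 6053
Verification: 1635² + 5828² = 2673225 + 33965584 = 36638809 = 6053² ✓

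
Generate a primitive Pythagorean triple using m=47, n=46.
(93, 4324, 4325)

Euclid's formula: a = m² - n², b = 2mn, c = m² + n²
m = 47, n = 46
a = 47² - 46² = 2209 - 2116 = 93
b = 2 × 47 × 46 = 4324
c = 47² + 46² = 2209 + 2116 = 4325
Verification: 93² + 4324² = 8649 + 18696976 = 18705625 = 4325² ✓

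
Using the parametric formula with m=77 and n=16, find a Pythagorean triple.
(5673, 2464, 6185)

Euclid's formula: a = m² - n², b = 2mn, c = m² + n²
m = 77, n = 16
a = 77² - 16² = 5929 - 256 = 5673
b = 2 × 77 × 16 = 2464
c = 77² + 16² = 5929 + 256 = 6185
Verification: 5673² + 2464² = 32182929 + 6071296 = 38254225 = 6185² ✓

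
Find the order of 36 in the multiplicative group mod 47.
23

47 is prime, so ord(36) divides φ(47) = 46.
Divisors of 46: 1, 2, 23, 46.
Repeated squaring: 36^1 ≡ 36, 36^2 ≡ 27, 36^4 ≡ 24, 36^8 ≡ 12, 36^16 ≡ 3, 36^32 ≡ 9 (mod 47).
Test 36^d mod 47 for each divisor d in increasing order:
36^1 ≡ 36
36^2 ≡ 27
36^23 = 36^16·36^4·36^2·36^1 ≡ 1  ← first divisor giving 1
The order is 23.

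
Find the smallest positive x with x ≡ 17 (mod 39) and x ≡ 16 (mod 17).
407

Using Chinese Remainder Theorem:
M = 39 × 17 = 663
M1 = 17, M2 = 39
y1 = 17^(-1) mod 39 = 23
y2 = 39^(-1) mod 17 = 7
x = (17×17×23 + 16×39×7) mod 663 = 407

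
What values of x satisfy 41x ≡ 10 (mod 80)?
x ≡ 10 (mod 80)

gcd(41, 80) = 1, which divides 10, so solutions exist.
Find 41^(-1) mod 80 by the extended Euclidean algorithm:
80 = 1 × 41 + 39  ⟹  39 = (1)·80 + (-1)·41
41 = 1 × 39 + 2  ⟹  2 = (-1)·80 + (2)·41
39 = 19 × 2 + 1  ⟹  1 = (20)·80 + (-39)·41
So (-39)·41 ≡ 1 (mod 80), i.e. 41^(-1) ≡ -39 ≡ 41 (mod 80).
x ≡ 41 × 10 = 410 ≡ 10 (mod 80).
Check: 41 × 10 = 410 ≡ 10 (mod 80).
Unique solution: x ≡ 10 (mod 80)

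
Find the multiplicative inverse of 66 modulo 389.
112

gcd(66, 389) = 1, so the inverse exists.
Extended Euclidean algorithm on (389, 66):
389 = 5 × 66 + 59  ⟹  59 = (1)·389 + (-5)·66
66 = 1 × 59 + 7  ⟹  7 = (-1)·389 + (6)·66
59 = 8 × 7 + 3  ⟹  3 = (9)·389 + (-53)·66
7 = 2 × 3 + 1  ⟹  1 = (-19)·389 + (112)·66
So (112)·66 ≡ 1 (mod 389), i.e. 66^(-1) ≡ 112 (mod 389).
Check: 66 × 112 = 7392 ≡ 1 (mod 389)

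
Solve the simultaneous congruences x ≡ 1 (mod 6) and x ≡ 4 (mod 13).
43

Using Chinese Remainder Theorem:
M = 6 × 13 = 78
M1 = 13, M2 = 6
y1 = 13^(-1) mod 6 = 1
y2 = 6^(-1) mod 13 = 11
x = (1×13×1 + 4×6×11) mod 78 = 43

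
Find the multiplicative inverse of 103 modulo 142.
91

gcd(103, 142) = 1, so the inverse exists.
Extended Euclidean algorithm on (142, 103):
142 = 1 × 103 + 39  ⟹  39 = (1)·142 + (-1)·103
103 = 2 × 39 + 25  ⟹  25 = (-2)·142 + (3)·103
39 = 1 × 25 + 14  ⟹  14 = (3)·142 + (-4)·103
25 = 1 × 14 + 11  ⟹  11 = (-5)·142 + (7)·103
14 = 1 × 11 + 3  ⟹  3 = (8)·142 + (-11)·103
11 = 3 × 3 + 2  ⟹  2 = (-29)·142 + (40)·103
3 = 1 × 2 + 1  ⟹  1 = (37)·142 + (-51)·103
So (-51)·103 ≡ 1 (mod 142), i.e. 103^(-1) ≡ -51 ≡ 91 (mod 142).
Check: 103 × 91 = 9373 ≡ 1 (mod 142)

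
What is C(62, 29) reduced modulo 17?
0

Using Lucas' theorem:
Write n=62 and k=29 in base 17:
n in base 17: [3, 11]
k in base 17: [1, 12]
C(62,29) mod 17 = ∏ C(n_i, k_i) mod 17
Digit binomials (mod 17): C(3,1) = 3; C(11,12) = 0 (k_i > n_i)
Product: 3 × 0 = 0 ≡ 0 (mod 17)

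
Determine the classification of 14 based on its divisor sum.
deficient

Proper divisors of 14: sum = 1 + 2 + 7 = 10
Since 10 < 14, 14 is deficient.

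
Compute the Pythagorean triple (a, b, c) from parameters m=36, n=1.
(1295, 72, 1297)

Euclid's formula: a = m² - n², b = 2mn, c = m² + n²
m = 36, n = 1
a = 36² - 1² = 1296 - 1 = 1295
b = 2 × 36 × 1 = 72
c = 36² + 1² = 1296 + 1 = 1297
Verification: 1295² + 72² = 1677025 + 5184 = 1682209 = 1297² ✓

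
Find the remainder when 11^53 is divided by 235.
31

Repeated squaring. Binary of 53 = 110101.
11^1 ≡ 11 (mod 235); 11^2 ≡ 121 (mod 235); 11^4 ≡ 71 (mod 235); 11^8 ≡ 106 (mod 235); 11^16 ≡ 191 (mod 235); 11^32 ≡ 56 (mod 235)
11^53 = 11^1 × 11^4 × 11^16 × 11^32 ≡ 31 (mod 235)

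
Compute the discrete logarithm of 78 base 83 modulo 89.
80

Baby-step giant-step with step n = ⌈√89⌉ = 10.
Baby steps 83^j mod 89 (j:value) for j=0..9: 0:1, 1:83, 2:36, 3:51, 4:50, 5:56, 6:20, 7:58, 8:8, 9:41.
Giant-step multiplier: 83^(-10) ≡ 83^(88-10) = 83^78 ≡ 17 (mod 89).
Giant steps γ_i = 78·17^i mod 89: γ_0=78, γ_1=80, γ_2=25, γ_3=69, γ_4=16, γ_5=5, γ_6=85, γ_7=21, γ_8=1 (in table at j=0).
x = i·n + j = 8·10 + 0 = 80.
Check: 83^80 ≡ 78 (mod 89).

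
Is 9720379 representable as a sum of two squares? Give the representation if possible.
Not possible

Factorization: 9720379 = 17 × 83^3
By Fermat: n is sum of two squares iff every prime p ≡ 3 (mod 4) appears to even power.
Prime(s) ≡ 3 (mod 4) with odd exponent: [(83, 3)]
Therefore 9720379 cannot be expressed as a² + b².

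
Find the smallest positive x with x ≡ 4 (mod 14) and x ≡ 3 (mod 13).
172

Using Chinese Remainder Theorem:
M = 14 × 13 = 182
M1 = 13, M2 = 14
y1 = 13^(-1) mod 14 = 13
y2 = 14^(-1) mod 13 = 1
x = (4×13×13 + 3×14×1) mod 182 = 172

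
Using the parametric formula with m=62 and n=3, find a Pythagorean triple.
(3835, 372, 3853)

Euclid's formula: a = m² - n², b = 2mn, c = m² + n²
m = 62, n = 3
a = 62² - 3² = 3844 - 9 = 3835
b = 2 × 62 × 3 = 372
c = 62² + 3² = 3844 + 9 = 3853
Verification: 3835² + 372² = 14707225 + 138384 = 14845609 = 3853² ✓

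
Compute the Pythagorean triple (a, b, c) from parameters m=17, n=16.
(33, 544, 545)

Euclid's formula: a = m² - n², b = 2mn, c = m² + n²
m = 17, n = 16
a = 17² - 16² = 289 - 256 = 33
b = 2 × 17 × 16 = 544
c = 17² + 16² = 289 + 256 = 545
Verification: 33² + 544² = 1089 + 295936 = 297025 = 545² ✓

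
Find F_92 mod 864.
285

Matrix identity: Q^n = [[F_(n+1), F_n], [F_n, F_(n-1)]] with Q = [[1,1],[1,0]].
n = 92 = 1011100₂. Square-and-multiply, entries mod 864:
Q^1 = [[1,1],[1,0]]
Q^2 = (Q^1)² = [[2,1],[1,1]]
Q^5 = (Q^2)²·Q = [[8,5],[5,3]]
Q^11 = (Q^5)²·Q = [[144,89],[89,55]]
Q^23 = (Q^11)²·Q = [[576,145],[145,431]]
Q^46 = (Q^23)² = [[289,863],[863,290]]
Q^92 = (Q^46)² = [[578,285],[285,293]]
F_92 mod 864 = Q^92[0][1] = 285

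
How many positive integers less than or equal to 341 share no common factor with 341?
300

341 = 11 × 31
φ(n) = n × ∏(1 - 1/p) for each prime p dividing n
φ(341) = 341 × (1 - 1/11) × (1 - 1/31) = 300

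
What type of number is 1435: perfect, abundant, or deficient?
deficient

Proper divisors of 1435: sum = 1 + 5 + 7 + 35 + 41 + 205 + 287 = 581
Since 581 < 1435, 1435 is deficient.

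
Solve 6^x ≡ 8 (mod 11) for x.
7

Baby-step giant-step with step n = ⌈√11⌉ = 4.
Baby steps 6^j mod 11 (j:value) for j=0..3: 0:1, 1:6, 2:3, 3:7.
Giant-step multiplier: 6^(-4) ≡ 6^(10-4) = 6^6 ≡ 5 (mod 11).
Giant steps γ_i = 8·5^i mod 11: γ_0=8, γ_1=7 (in table at j=3).
x = i·n + j = 1·4 + 3 = 7.
Check: 6^7 ≡ 8 (mod 11).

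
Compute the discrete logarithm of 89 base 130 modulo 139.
8

Baby-step giant-step with step n = ⌈√139⌉ = 12.
Baby steps 130^j mod 139 (j:value) for j=0..11: 0:1, 1:130, 2:81, 3:105, 4:28, 5:26, 6:44, 7:21, 8:89, 9:33, 10:120, 11:32.
h = 89 is already in the table at j=8, so x = 8.
Check: 130^8 ≡ 89 (mod 139).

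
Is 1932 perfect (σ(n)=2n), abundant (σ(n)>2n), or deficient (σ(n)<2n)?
abundant

Proper divisors of 1932: sum = 1 + 2 + 3 + 4 + 6 + 7 + 12 + 14 + ... + 322 + 483 + 644 + 966 (23 divisors) = 3444
Since 3444 > 1932, 1932 is abundant.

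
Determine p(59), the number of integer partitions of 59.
831820

p(n) counts ways to write n as a sum of positive integers (order ignored).
Euler's pentagonal recurrence: p(k) = p(k-1) + p(k-2) - p(k-5) - p(k-7) + p(k-12) + p(k-15) - ... (offsets j(3j∓1)/2, signs ++--, p(0)=1, p(<0)=0).
DP table for k = 0..58: p(0)=1, p(1)=1, p(2)=2, p(3)=3, p(4)=5, p(5)=7, p(6)=11, p(7)=15, p(8)=22, p(9)=30, p(10)=42, p(11)=56, p(12)=77, p(13)=101, p(14)=135, p(15)=176, p(16)=231, p(17)=297, p(18)=385, p(19)=490, p(20)=627, p(21)=792, p(22)=1002, p(23)=1255, p(24)=1575, p(25)=1958, p(26)=2436, p(27)=3010, p(28)=3718, p(29)=4565, p(30)=5604, p(31)=6842, p(32)=8349, p(33)=10143, p(34)=12310, p(35)=14883, p(36)=17977, p(37)=21637, p(38)=26015, p(39)=31185, p(40)=37338, p(41)=44583, p(42)=53174, p(43)=63261, p(44)=75175, p(45)=89134, p(46)=105558, p(47)=124754, p(48)=147273, p(49)=173525, p(50)=204226, p(51)=239943, p(52)=281589, p(53)=329931, p(54)=386155, p(55)=451276, p(56)=526823, p(57)=614154, p(58)=715220.
Final step: p(59) = p(58) + p(57) - p(54) - p(52) + p(47) + p(44) - p(37) - p(33) + p(24) + p(19) - p(8) - p(2)
= 715220 + 614154 - 386155 - 281589 + 124754 + 75175 - 21637 - 10143 + 1575 + 490 - 22 - 2
= 831820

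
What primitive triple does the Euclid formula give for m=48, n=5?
(2279, 480, 2329)

Euclid's formula: a = m² - n², b = 2mn, c = m² + n²
m = 48, n = 5
a = 48² - 5² = 2304 - 25 = 2279
b = 2 × 48 × 5 = 480
c = 48² + 5² = 2304 + 25 = 2329
Verification: 2279² + 480² = 5193841 + 230400 = 5424241 = 2329² ✓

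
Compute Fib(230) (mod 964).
909

Matrix identity: Q^n = [[F_(n+1), F_n], [F_n, F_(n-1)]] with Q = [[1,1],[1,0]].
n = 230 = 11100110₂. Square-and-multiply, entries mod 964:
Q^1 = [[1,1],[1,0]]
Q^3 = (Q^1)²·Q = [[3,2],[2,1]]
Q^7 = (Q^3)²·Q = [[21,13],[13,8]]
Q^14 = (Q^7)² = [[610,377],[377,233]]
Q^28 = (Q^14)² = [[417,655],[655,726]]
Q^57 = (Q^28)²·Q = [[51,414],[414,601]]
Q^115 = (Q^57)²·Q = [[485,477],[477,8]]
Q^230 = (Q^115)² = [[34,909],[909,89]]
F_230 mod 964 = Q^230[0][1] = 909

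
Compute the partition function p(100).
190569292

p(n) counts ways to write n as a sum of positive integers (order ignored).
Euler's pentagonal recurrence: p(k) = p(k-1) + p(k-2) - p(k-5) - p(k-7) + p(k-12) + p(k-15) - ... (offsets j(3j∓1)/2, signs ++--, p(0)=1, p(<0)=0).
DP table for k = 0..99: p(0)=1, p(1)=1, p(2)=2, p(3)=3, p(4)=5, p(5)=7, p(6)=11, p(7)=15, p(8)=22, p(9)=30, p(10)=42, p(11)=56, p(12)=77, p(13)=101, p(14)=135, p(15)=176, p(16)=231, p(17)=297, p(18)=385, p(19)=490, p(20)=627, p(21)=792, p(22)=1002, p(23)=1255, p(24)=1575, p(25)=1958, p(26)=2436, p(27)=3010, p(28)=3718, p(29)=4565, p(30)=5604, p(31)=6842, p(32)=8349, p(33)=10143, p(34)=12310, p(35)=14883, p(36)=17977, p(37)=21637, p(38)=26015, p(39)=31185, p(40)=37338, p(41)=44583, p(42)=53174, p(43)=63261, p(44)=75175, p(45)=89134, p(46)=105558, p(47)=124754, p(48)=147273, p(49)=173525, p(50)=204226, p(51)=239943, p(52)=281589, p(53)=329931, p(54)=386155, p(55)=451276, p(56)=526823, p(57)=614154, p(58)=715220, p(59)=831820, p(60)=966467, p(61)=1121505, p(62)=1300156, p(63)=1505499, p(64)=1741630, p(65)=2012558, p(66)=2323520, p(67)=2679689, p(68)=3087735, p(69)=3554345, p(70)=4087968, p(71)=4697205, p(72)=5392783, p(73)=6185689, p(74)=7089500, p(75)=8118264, p(76)=9289091, p(77)=10619863, p(78)=12132164, p(79)=13848650, p(80)=15796476, p(81)=18004327, p(82)=20506255, p(83)=23338469, p(84)=26543660, p(85)=30167357, p(86)=34262962, p(87)=38887673, p(88)=44108109, p(89)=49995925, p(90)=56634173, p(91)=64112359, p(92)=72533807, p(93)=82010177, p(94)=92669720, p(95)=104651419, p(96)=118114304, p(97)=133230930, p(98)=150198136, p(99)=169229875.
Final step: p(100) = p(99) + p(98) - p(95) - p(93) + p(88) + p(85) - p(78) - p(74) + p(65) + p(60) - p(49) - p(43) + p(30) + p(23) - p(8) - p(0)
= 169229875 + 150198136 - 104651419 - 82010177 + 44108109 + 30167357 - 12132164 - 7089500 + 2012558 + 966467 - 173525 - 63261 + 5604 + 1255 - 22 - 1
= 190569292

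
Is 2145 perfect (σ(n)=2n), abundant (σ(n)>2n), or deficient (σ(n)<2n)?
deficient

Proper divisors of 2145: sum = 1 + 3 + 5 + 11 + 13 + 15 + 33 + 39 + 55 + 65 + 143 + 165 + 195 + 429 + 715 = 1887
Since 1887 < 2145, 2145 is deficient.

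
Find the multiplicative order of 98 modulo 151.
25

151 is prime, so ord(98) divides φ(151) = 150.
Divisors of 150: 1, 2, 3, 5, 6, 10, 15, 25, 30, 50, 75, 150.
Repeated squaring: 98^1 ≡ 98, 98^2 ≡ 91, 98^4 ≡ 127, 98^8 ≡ 123, 98^16 ≡ 29, 98^32 ≡ 86, 98^64 ≡ 148, 98^128 ≡ 9 (mod 151).
Test 98^d mod 151 for each divisor d in increasing order:
98^1 ≡ 98
98^2 ≡ 91
98^3 = 98^2·98^1 ≡ 9
98^5 = 98^4·98^1 ≡ 64
98^6 = 98^4·98^2 ≡ 81
98^10 = 98^8·98^2 ≡ 19
98^15 = 98^8·98^4·98^2·98^1 ≡ 8
98^25 = 98^16·98^8·98^1 ≡ 1  ← first divisor giving 1
The order is 25.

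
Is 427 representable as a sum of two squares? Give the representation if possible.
Not possible

Factorization: 427 = 7 × 61
By Fermat: n is sum of two squares iff every prime p ≡ 3 (mod 4) appears to even power.
Prime(s) ≡ 3 (mod 4) with odd exponent: [(7, 1)]
Therefore 427 cannot be expressed as a² + b².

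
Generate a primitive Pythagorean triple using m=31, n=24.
(385, 1488, 1537)

Euclid's formula: a = m² - n², b = 2mn, c = m² + n²
m = 31, n = 24
a = 31² - 24² = 961 - 576 = 385
b = 2 × 31 × 24 = 1488
c = 31² + 24² = 961 + 576 = 1537
Verification: 385² + 1488² = 148225 + 2214144 = 2362369 = 1537² ✓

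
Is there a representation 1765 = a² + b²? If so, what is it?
1² + 42² (a=1, b=42)

Factorization: 1765 = 5 × 353
By Fermat: n is sum of two squares iff every prime p ≡ 3 (mod 4) appears to even power.
All primes ≡ 3 (mod 4) appear to even power.
Search a = 0, 1, 2, … for 1765 - a² a perfect square: first hit at a = 1: 1765 - 1 = 1764 = 42².
1765 = 1² + 42² = 1 + 1764 ✓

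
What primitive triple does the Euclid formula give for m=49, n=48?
(97, 4704, 4705)

Euclid's formula: a = m² - n², b = 2mn, c = m² + n²
m = 49, n = 48
a = 49² - 48² = 2401 - 2304 = 97
b = 2 × 49 × 48 = 4704
c = 49² + 48² = 2401 + 2304 = 4705
Verification: 97² + 4704² = 9409 + 22127616 = 22137025 = 4705² ✓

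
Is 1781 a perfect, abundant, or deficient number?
deficient

Proper divisors of 1781: sum = 1 + 13 + 137 = 151
Since 151 < 1781, 1781 is deficient.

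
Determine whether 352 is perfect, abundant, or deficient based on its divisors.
abundant

Proper divisors of 352: sum = 1 + 2 + 4 + 8 + 11 + 16 + 22 + 32 + 44 + 88 + 176 = 404
Since 404 > 352, 352 is abundant.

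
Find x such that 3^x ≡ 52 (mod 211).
62

Baby-step giant-step with step n = ⌈√211⌉ = 15.
Baby steps 3^j mod 211 (j:value) for j=0..14: 0:1, 1:3, 2:9, 3:27, 4:81, 5:32, 6:96, 7:77, 8:20, 9:60, 10:180, 11:118, 12:143, 13:7, 14:21.
Giant-step multiplier: 3^(-15) ≡ 3^(210-15) = 3^195 ≡ 67 (mod 211).
Giant steps γ_i = 52·67^i mod 211: γ_0=52, γ_1=108, γ_2=62, γ_3=145, γ_4=9 (in table at j=2).
x = i·n + j = 4·15 + 2 = 62.
Check: 3^62 ≡ 52 (mod 211).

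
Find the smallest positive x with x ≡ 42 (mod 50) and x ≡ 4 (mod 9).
292

Using Chinese Remainder Theorem:
M = 50 × 9 = 450
M1 = 9, M2 = 50
y1 = 9^(-1) mod 50 = 39
y2 = 50^(-1) mod 9 = 2
x = (42×9×39 + 4×50×2) mod 450 = 292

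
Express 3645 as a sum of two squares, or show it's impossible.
27² + 54² (a=27, b=54)

Factorization: 3645 = 3^6 × 5
By Fermat: n is sum of two squares iff every prime p ≡ 3 (mod 4) appears to even power.
All primes ≡ 3 (mod 4) appear to even power.
Search a = 0, 1, 2, … for 3645 - a² a perfect square: first hit at a = 27: 3645 - 729 = 2916 = 54².
3645 = 27² + 54² = 729 + 2916 ✓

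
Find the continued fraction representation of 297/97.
[3; 16, 6]

Euclidean algorithm steps:
297 = 3 × 97 + 6
97 = 16 × 6 + 1
6 = 6 × 1 + 0
Continued fraction: [3; 16, 6]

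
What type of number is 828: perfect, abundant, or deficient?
abundant

Proper divisors of 828: sum = 1 + 2 + 3 + 4 + 6 + 9 + 12 + 18 + ... + 138 + 207 + 276 + 414 (17 divisors) = 1356
Since 1356 > 828, 828 is abundant.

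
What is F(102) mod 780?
296

Matrix identity: Q^n = [[F_(n+1), F_n], [F_n, F_(n-1)]] with Q = [[1,1],[1,0]].
n = 102 = 1100110₂. Square-and-multiply, entries mod 780:
Q^1 = [[1,1],[1,0]]
Q^3 = (Q^1)²·Q = [[3,2],[2,1]]
Q^6 = (Q^3)² = [[13,8],[8,5]]
Q^12 = (Q^6)² = [[233,144],[144,89]]
Q^25 = (Q^12)²·Q = [[493,145],[145,348]]
Q^51 = (Q^25)²·Q = [[699,434],[434,265]]
Q^102 = (Q^51)² = [[697,296],[296,401]]
F_102 mod 780 = Q^102[0][1] = 296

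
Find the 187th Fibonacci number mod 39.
8

Matrix identity: Q^n = [[F_(n+1), F_n], [F_n, F_(n-1)]] with Q = [[1,1],[1,0]].
n = 187 = 10111011₂. Square-and-multiply, entries mod 39:
Q^1 = [[1,1],[1,0]]
Q^2 = (Q^1)² = [[2,1],[1,1]]
Q^5 = (Q^2)²·Q = [[8,5],[5,3]]
Q^11 = (Q^5)²·Q = [[27,11],[11,16]]
Q^23 = (Q^11)²·Q = [[36,31],[31,5]]
Q^46 = (Q^23)² = [[34,23],[23,11]]
Q^93 = (Q^46)²·Q = [[29,8],[8,21]]
Q^187 = (Q^93)²·Q = [[18,8],[8,10]]
F_187 mod 39 = Q^187[0][1] = 8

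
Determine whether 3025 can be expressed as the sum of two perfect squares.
0² + 55² (a=0, b=55)

Factorization: 3025 = 5^2 × 11^2
By Fermat: n is sum of two squares iff every prime p ≡ 3 (mod 4) appears to even power.
All primes ≡ 3 (mod 4) appear to even power.
Search a = 0, 1, 2, … for 3025 - a² a perfect square: first hit at a = 0: 3025 - 0 = 3025 = 55².
3025 = 0² + 55² = 0 + 3025 ✓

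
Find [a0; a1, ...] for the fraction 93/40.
[2; 3, 13]

Euclidean algorithm steps:
93 = 2 × 40 + 13
40 = 3 × 13 + 1
13 = 13 × 1 + 0
Continued fraction: [2; 3, 13]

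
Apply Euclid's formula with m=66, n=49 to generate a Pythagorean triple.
(1955, 6468, 6757)

Euclid's formula: a = m² - n², b = 2mn, c = m² + n²
m = 66, n = 49
a = 66² - 49² = 4356 - 2401 = 1955
b = 2 × 66 × 49 = 6468
c = 66² + 49² = 4356 + 2401 = 6757
Verification: 1955² + 6468² = 3822025 + 41835024 = 45657049 = 6757² ✓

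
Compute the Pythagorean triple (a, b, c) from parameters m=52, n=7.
(2655, 728, 2753)

Euclid's formula: a = m² - n², b = 2mn, c = m² + n²
m = 52, n = 7
a = 52² - 7² = 2704 - 49 = 2655
b = 2 × 52 × 7 = 728
c = 52² + 7² = 2704 + 49 = 2753
Verification: 2655² + 728² = 7049025 + 529984 = 7579009 = 2753² ✓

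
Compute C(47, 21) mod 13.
3

Using Lucas' theorem:
Write n=47 and k=21 in base 13:
n in base 13: [3, 8]
k in base 13: [1, 8]
C(47,21) mod 13 = ∏ C(n_i, k_i) mod 13
Digit binomials (mod 13): C(3,1) = 3; C(8,8) = 1
Product: 3 × 1 = 3 ≡ 3 (mod 13)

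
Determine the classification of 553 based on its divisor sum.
deficient

Proper divisors of 553: sum = 1 + 7 + 79 = 87
Since 87 < 553, 553 is deficient.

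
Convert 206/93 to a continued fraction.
[2; 4, 1, 1, 1, 6]

Euclidean algorithm steps:
206 = 2 × 93 + 20
93 = 4 × 20 + 13
20 = 1 × 13 + 7
13 = 1 × 7 + 6
7 = 1 × 6 + 1
6 = 6 × 1 + 0
Continued fraction: [2; 4, 1, 1, 1, 6]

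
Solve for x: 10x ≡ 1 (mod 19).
2

gcd(10, 19) = 1, so the inverse exists.
Extended Euclidean algorithm on (19, 10):
19 = 1 × 10 + 9  ⟹  9 = (1)·19 + (-1)·10
10 = 1 × 9 + 1  ⟹  1 = (-1)·19 + (2)·10
So (2)·10 ≡ 1 (mod 19), i.e. 10^(-1) ≡ 2 (mod 19).
Check: 10 × 2 = 20 ≡ 1 (mod 19)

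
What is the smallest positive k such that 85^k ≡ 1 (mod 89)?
22

89 is prime, so ord(85) divides φ(89) = 88.
Divisors of 88: 1, 2, 4, 8, 11, 22, 44, 88.
Repeated squaring: 85^1 ≡ 85, 85^2 ≡ 16, 85^4 ≡ 78, 85^8 ≡ 32, 85^16 ≡ 45, 85^32 ≡ 67, 85^64 ≡ 39 (mod 89).
Test 85^d mod 89 for each divisor d in increasing order:
85^1 ≡ 85
85^2 ≡ 16
85^4 ≡ 78
85^8 ≡ 32
85^11 = 85^8·85^2·85^1 ≡ 88
85^22 = 85^16·85^4·85^2 ≡ 1  ← first divisor giving 1
The order is 22.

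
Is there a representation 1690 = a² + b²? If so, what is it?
3² + 41² (a=3, b=41)

Factorization: 1690 = 2 × 5 × 13^2
By Fermat: n is sum of two squares iff every prime p ≡ 3 (mod 4) appears to even power.
All primes ≡ 3 (mod 4) appear to even power.
Search a = 0, 1, 2, … for 1690 - a² a perfect square: first hit at a = 3: 1690 - 9 = 1681 = 41².
1690 = 3² + 41² = 9 + 1681 ✓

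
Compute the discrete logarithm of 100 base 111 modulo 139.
6

Baby-step giant-step with step n = ⌈√139⌉ = 12.
Baby steps 111^j mod 139 (j:value) for j=0..11: 0:1, 1:111, 2:89, 3:10, 4:137, 5:56, 6:100, 7:119, 8:4, 9:27, 10:78, 11:40.
h = 100 is already in the table at j=6, so x = 6.
Check: 111^6 ≡ 100 (mod 139).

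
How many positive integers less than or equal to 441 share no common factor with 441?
252

441 = 3^2 × 7^2
φ(n) = n × ∏(1 - 1/p) for each prime p dividing n
φ(441) = 441 × (1 - 1/3) × (1 - 1/7) = 252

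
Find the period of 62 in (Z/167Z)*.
83

167 is prime, so ord(62) divides φ(167) = 166.
Divisors of 166: 1, 2, 83, 166.
Repeated squaring: 62^1 ≡ 62, 62^2 ≡ 3, 62^4 ≡ 9, 62^8 ≡ 81, 62^16 ≡ 48, 62^32 ≡ 133, 62^64 ≡ 154, 62^128 ≡ 2 (mod 167).
Test 62^d mod 167 for each divisor d in increasing order:
62^1 ≡ 62
62^2 ≡ 3
62^83 = 62^64·62^16·62^2·62^1 ≡ 1  ← first divisor giving 1
The order is 83.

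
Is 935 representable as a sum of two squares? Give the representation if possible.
Not possible

Factorization: 935 = 5 × 11 × 17
By Fermat: n is sum of two squares iff every prime p ≡ 3 (mod 4) appears to even power.
Prime(s) ≡ 3 (mod 4) with odd exponent: [(11, 1)]
Therefore 935 cannot be expressed as a² + b².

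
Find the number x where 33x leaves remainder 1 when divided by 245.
52

gcd(33, 245) = 1, so the inverse exists.
Extended Euclidean algorithm on (245, 33):
245 = 7 × 33 + 14  ⟹  14 = (1)·245 + (-7)·33
33 = 2 × 14 + 5  ⟹  5 = (-2)·245 + (15)·33
14 = 2 × 5 + 4  ⟹  4 = (5)·245 + (-37)·33
5 = 1 × 4 + 1  ⟹  1 = (-7)·245 + (52)·33
So (52)·33 ≡ 1 (mod 245), i.e. 33^(-1) ≡ 52 (mod 245).
Check: 33 × 52 = 1716 ≡ 1 (mod 245)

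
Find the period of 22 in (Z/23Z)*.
2

23 is prime, so ord(22) divides φ(23) = 22.
Divisors of 22: 1, 2, 11, 22.
Repeated squaring: 22^1 ≡ 22, 22^2 ≡ 1, 22^4 ≡ 1, 22^8 ≡ 1, 22^16 ≡ 1 (mod 23).
Test 22^d mod 23 for each divisor d in increasing order:
22^1 ≡ 22
22^2 ≡ 1  ← first divisor giving 1
The order is 2.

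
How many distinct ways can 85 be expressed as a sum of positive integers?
30167357

p(n) counts ways to write n as a sum of positive integers (order ignored).
Euler's pentagonal recurrence: p(k) = p(k-1) + p(k-2) - p(k-5) - p(k-7) + p(k-12) + p(k-15) - ... (offsets j(3j∓1)/2, signs ++--, p(0)=1, p(<0)=0).
DP table for k = 0..84: p(0)=1, p(1)=1, p(2)=2, p(3)=3, p(4)=5, p(5)=7, p(6)=11, p(7)=15, p(8)=22, p(9)=30, p(10)=42, p(11)=56, p(12)=77, p(13)=101, p(14)=135, p(15)=176, p(16)=231, p(17)=297, p(18)=385, p(19)=490, p(20)=627, p(21)=792, p(22)=1002, p(23)=1255, p(24)=1575, p(25)=1958, p(26)=2436, p(27)=3010, p(28)=3718, p(29)=4565, p(30)=5604, p(31)=6842, p(32)=8349, p(33)=10143, p(34)=12310, p(35)=14883, p(36)=17977, p(37)=21637, p(38)=26015, p(39)=31185, p(40)=37338, p(41)=44583, p(42)=53174, p(43)=63261, p(44)=75175, p(45)=89134, p(46)=105558, p(47)=124754, p(48)=147273, p(49)=173525, p(50)=204226, p(51)=239943, p(52)=281589, p(53)=329931, p(54)=386155, p(55)=451276, p(56)=526823, p(57)=614154, p(58)=715220, p(59)=831820, p(60)=966467, p(61)=1121505, p(62)=1300156, p(63)=1505499, p(64)=1741630, p(65)=2012558, p(66)=2323520, p(67)=2679689, p(68)=3087735, p(69)=3554345, p(70)=4087968, p(71)=4697205, p(72)=5392783, p(73)=6185689, p(74)=7089500, p(75)=8118264, p(76)=9289091, p(77)=10619863, p(78)=12132164, p(79)=13848650, p(80)=15796476, p(81)=18004327, p(82)=20506255, p(83)=23338469, p(84)=26543660.
Final step: p(85) = p(84) + p(83) - p(80) - p(78) + p(73) + p(70) - p(63) - p(59) + p(50) + p(45) - p(34) - p(28) + p(15) + p(8)
= 26543660 + 23338469 - 15796476 - 12132164 + 6185689 + 4087968 - 1505499 - 831820 + 204226 + 89134 - 12310 - 3718 + 176 + 22
= 30167357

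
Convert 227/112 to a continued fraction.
[2; 37, 3]

Euclidean algorithm steps:
227 = 2 × 112 + 3
112 = 37 × 3 + 1
3 = 3 × 1 + 0
Continued fraction: [2; 37, 3]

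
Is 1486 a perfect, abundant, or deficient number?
deficient

Proper divisors of 1486: sum = 1 + 2 + 743 = 746
Since 746 < 1486, 1486 is deficient.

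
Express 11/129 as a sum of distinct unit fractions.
1/12 + 1/516

Greedy algorithm:
11/129: ceiling(129/11) = 12, use 1/12
1/516: ceiling(516/1) = 516, use 1/516
Result: 11/129 = 1/12 + 1/516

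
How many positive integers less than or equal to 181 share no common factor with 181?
180

181 = 181
φ(n) = n × ∏(1 - 1/p) for each prime p dividing n
φ(181) = 181 × (1 - 1/181) = 180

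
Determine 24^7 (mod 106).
36

Repeated squaring. Binary of 7 = 111.
24^1 ≡ 24 (mod 106); 24^2 ≡ 46 (mod 106); 24^4 ≡ 102 (mod 106)
24^7 = 24^1 × 24^2 × 24^4 ≡ 36 (mod 106)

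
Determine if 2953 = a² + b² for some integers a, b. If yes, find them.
12² + 53² (a=12, b=53)

Factorization: 2953 = 2953
By Fermat: n is sum of two squares iff every prime p ≡ 3 (mod 4) appears to even power.
All primes ≡ 3 (mod 4) appear to even power.
Search a = 0, 1, 2, … for 2953 - a² a perfect square: first hit at a = 12: 2953 - 144 = 2809 = 53².
2953 = 12² + 53² = 144 + 2809 ✓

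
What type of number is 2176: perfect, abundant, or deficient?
abundant

Proper divisors of 2176: sum = 1 + 2 + 4 + 8 + 16 + 17 + 32 + 34 + 64 + 68 + 128 + 136 + 272 + 544 + 1088 = 2414
Since 2414 > 2176, 2176 is abundant.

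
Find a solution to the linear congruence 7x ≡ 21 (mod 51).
x ≡ 3 (mod 51)

gcd(7, 51) = 1, which divides 21, so solutions exist.
Find 7^(-1) mod 51 by the extended Euclidean algorithm:
51 = 7 × 7 + 2  ⟹  2 = (1)·51 + (-7)·7
7 = 3 × 2 + 1  ⟹  1 = (-3)·51 + (22)·7
So (22)·7 ≡ 1 (mod 51), i.e. 7^(-1) ≡ 22 (mod 51).
x ≡ 22 × 21 = 462 ≡ 3 (mod 51).
Check: 7 × 3 = 21 ≡ 21 (mod 51).
Unique solution: x ≡ 3 (mod 51)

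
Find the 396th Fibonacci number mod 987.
144

Matrix identity: Q^n = [[F_(n+1), F_n], [F_n, F_(n-1)]] with Q = [[1,1],[1,0]].
n = 396 = 110001100₂. Square-and-multiply, entries mod 987:
Q^1 = [[1,1],[1,0]]
Q^3 = (Q^1)²·Q = [[3,2],[2,1]]
Q^6 = (Q^3)² = [[13,8],[8,5]]
Q^12 = (Q^6)² = [[233,144],[144,89]]
Q^24 = (Q^12)² = [[13,966],[966,34]]
Q^49 = (Q^24)²·Q = [[610,610],[610,0]]
Q^99 = (Q^49)²·Q = [[3,2],[2,1]]
Q^198 = (Q^99)² = [[13,8],[8,5]]
Q^396 = (Q^198)² = [[233,144],[144,89]]
F_396 mod 987 = Q^396[0][1] = 144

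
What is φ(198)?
60

198 = 2 × 3^2 × 11
φ(n) = n × ∏(1 - 1/p) for each prime p dividing n
φ(198) = 198 × (1 - 1/2) × (1 - 1/3) × (1 - 1/11) = 60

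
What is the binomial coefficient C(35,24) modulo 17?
0

Using Lucas' theorem:
Write n=35 and k=24 in base 17:
n in base 17: [2, 1]
k in base 17: [1, 7]
C(35,24) mod 17 = ∏ C(n_i, k_i) mod 17
Digit binomials (mod 17): C(2,1) = 2; C(1,7) = 0 (k_i > n_i)
Product: 2 × 0 = 0 ≡ 0 (mod 17)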